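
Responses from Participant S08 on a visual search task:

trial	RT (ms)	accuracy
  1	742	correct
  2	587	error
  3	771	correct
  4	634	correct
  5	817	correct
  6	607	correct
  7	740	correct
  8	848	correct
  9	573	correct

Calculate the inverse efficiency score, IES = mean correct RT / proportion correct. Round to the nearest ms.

Correct trials (n=8): 742, 771, 634, 817, 607, 740, 848, 573
Mean correct RT = 5732/8 = 716.5000 ms
Proportion correct = 8/9
IES = 716.5000 / (8/9) = 806.062 ms

806 ms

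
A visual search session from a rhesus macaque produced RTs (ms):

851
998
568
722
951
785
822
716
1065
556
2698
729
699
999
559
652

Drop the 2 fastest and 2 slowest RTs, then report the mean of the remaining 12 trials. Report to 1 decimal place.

Sorted: 556, 559, 568, 652, 699, 716, 722, 729, 785, 822, 851, 951, 998, 999, 1065, 2698
Drop lowest 2 (556, 559) and highest 2 (1065, 2698)
Remaining (n=12): Σ = 9492, mean = 9492/12 = 791.000

791.0 ms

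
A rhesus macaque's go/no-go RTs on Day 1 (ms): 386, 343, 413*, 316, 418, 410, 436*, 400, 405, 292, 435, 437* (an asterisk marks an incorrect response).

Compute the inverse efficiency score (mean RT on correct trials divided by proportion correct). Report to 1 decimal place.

504.4 ms

Correct trials (n=9): 386, 343, 316, 418, 410, 400, 405, 292, 435
Mean correct RT = 3405/9 = 378.3333 ms
Proportion correct = 9/12
IES = 378.3333 / (9/12) = 504.444 ms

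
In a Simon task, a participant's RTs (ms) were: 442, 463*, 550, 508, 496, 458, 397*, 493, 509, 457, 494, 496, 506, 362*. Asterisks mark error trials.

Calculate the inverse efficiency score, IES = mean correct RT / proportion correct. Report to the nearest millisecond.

Correct trials (n=11): 442, 550, 508, 496, 458, 493, 509, 457, 494, 496, 506
Mean correct RT = 5409/11 = 491.7273 ms
Proportion correct = 11/14
IES = 491.7273 / (11/14) = 625.835 ms

626 ms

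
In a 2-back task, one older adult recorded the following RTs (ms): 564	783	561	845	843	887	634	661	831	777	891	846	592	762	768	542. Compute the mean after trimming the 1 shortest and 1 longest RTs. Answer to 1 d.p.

739.6 ms

Sorted: 542, 561, 564, 592, 634, 661, 762, 768, 777, 783, 831, 843, 845, 846, 887, 891
Drop lowest 1 (542) and highest 1 (891)
Remaining (n=14): Σ = 10354, mean = 10354/14 = 739.571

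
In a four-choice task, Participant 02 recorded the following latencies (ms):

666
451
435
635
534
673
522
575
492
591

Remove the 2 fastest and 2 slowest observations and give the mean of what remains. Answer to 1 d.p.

558.2 ms

Sorted: 435, 451, 492, 522, 534, 575, 591, 635, 666, 673
Drop lowest 2 (435, 451) and highest 2 (666, 673)
Remaining (n=6): Σ = 3349, mean = 3349/6 = 558.167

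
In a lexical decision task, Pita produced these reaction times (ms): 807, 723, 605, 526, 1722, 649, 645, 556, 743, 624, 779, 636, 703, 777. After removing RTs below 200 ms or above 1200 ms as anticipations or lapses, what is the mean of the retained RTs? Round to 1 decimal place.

Excluded: 1722
Retained (n=13): Σ = 8773
Mean = 8773/13 = 674.8462

674.8 ms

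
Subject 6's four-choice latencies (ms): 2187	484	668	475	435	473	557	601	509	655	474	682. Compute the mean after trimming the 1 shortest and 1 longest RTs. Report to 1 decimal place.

557.8 ms

Sorted: 435, 473, 474, 475, 484, 509, 557, 601, 655, 668, 682, 2187
Drop lowest 1 (435) and highest 1 (2187)
Remaining (n=10): Σ = 5578, mean = 5578/10 = 557.800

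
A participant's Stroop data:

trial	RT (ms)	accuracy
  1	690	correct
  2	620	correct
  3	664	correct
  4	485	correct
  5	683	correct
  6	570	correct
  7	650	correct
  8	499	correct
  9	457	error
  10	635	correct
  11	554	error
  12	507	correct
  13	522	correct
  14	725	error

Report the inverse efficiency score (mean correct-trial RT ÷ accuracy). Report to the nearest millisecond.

755 ms

Correct trials (n=11): 690, 620, 664, 485, 683, 570, 650, 499, 635, 507, 522
Mean correct RT = 6525/11 = 593.1818 ms
Proportion correct = 11/14
IES = 593.1818 / (11/14) = 754.959 ms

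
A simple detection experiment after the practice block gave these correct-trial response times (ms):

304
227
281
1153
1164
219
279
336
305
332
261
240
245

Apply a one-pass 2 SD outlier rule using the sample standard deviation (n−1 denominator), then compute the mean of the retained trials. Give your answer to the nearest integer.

n = 13, ΣRT = 5346, M = 411.231
Σ(x−M)² = 1336464.31; s = √(1336464.31/12) = 333.724
Cutoffs: 411.231 ± 2·333.724 → [-256.2, 1078.7]
Outside: 1153, 1164 → excluded.
Retained (n=11): Σ = 3029, mean = 3029/11 = 275.364

275 ms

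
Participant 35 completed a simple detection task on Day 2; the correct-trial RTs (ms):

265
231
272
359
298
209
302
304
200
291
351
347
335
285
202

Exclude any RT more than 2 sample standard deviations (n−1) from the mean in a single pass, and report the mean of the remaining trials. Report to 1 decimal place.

283.4 ms

n = 15, ΣRT = 4251, M = 283.400
Σ(x−M)² = 40367.60; s = √(40367.60/14) = 53.697
Cutoffs: 283.400 ± 2·53.697 → [176.0, 390.8]
No RTs fall outside the cutoffs; all 15 retained. Mean = 4251/15 = 283.400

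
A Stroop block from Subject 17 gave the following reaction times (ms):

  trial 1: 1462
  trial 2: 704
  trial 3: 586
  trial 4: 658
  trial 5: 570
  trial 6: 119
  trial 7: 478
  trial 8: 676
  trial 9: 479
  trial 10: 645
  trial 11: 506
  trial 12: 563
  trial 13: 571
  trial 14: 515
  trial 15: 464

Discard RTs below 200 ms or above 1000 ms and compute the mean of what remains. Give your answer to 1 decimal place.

570.4 ms

Excluded: 119, 1462
Retained (n=13): Σ = 7415
Mean = 7415/13 = 570.3846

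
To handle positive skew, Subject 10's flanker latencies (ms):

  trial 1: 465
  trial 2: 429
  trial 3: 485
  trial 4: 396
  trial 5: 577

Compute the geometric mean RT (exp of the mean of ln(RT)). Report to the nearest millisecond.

467 ms

ln(RT): 6.1420, 6.0615, 6.1841, 5.9814, 6.3578
Mean ln(RT) = 30.7269/5 = 6.14538
Geometric mean = exp(6.14538) = 466.56 ms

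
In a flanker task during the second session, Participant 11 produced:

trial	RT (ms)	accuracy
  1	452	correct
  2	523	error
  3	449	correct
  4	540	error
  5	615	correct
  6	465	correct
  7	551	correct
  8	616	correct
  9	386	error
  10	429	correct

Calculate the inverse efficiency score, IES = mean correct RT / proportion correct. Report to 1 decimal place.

730.0 ms

Correct trials (n=7): 452, 449, 615, 465, 551, 616, 429
Mean correct RT = 3577/7 = 511.0000 ms
Proportion correct = 7/10
IES = 511.0000 / (7/10) = 730.000 ms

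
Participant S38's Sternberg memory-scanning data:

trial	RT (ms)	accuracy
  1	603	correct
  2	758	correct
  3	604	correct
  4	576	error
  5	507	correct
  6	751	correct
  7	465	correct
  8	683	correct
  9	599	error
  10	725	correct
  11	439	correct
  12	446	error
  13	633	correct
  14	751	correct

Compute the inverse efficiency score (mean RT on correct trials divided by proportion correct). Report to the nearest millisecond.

801 ms

Correct trials (n=11): 603, 758, 604, 507, 751, 465, 683, 725, 439, 633, 751
Mean correct RT = 6919/11 = 629.0000 ms
Proportion correct = 11/14
IES = 629.0000 / (11/14) = 800.545 ms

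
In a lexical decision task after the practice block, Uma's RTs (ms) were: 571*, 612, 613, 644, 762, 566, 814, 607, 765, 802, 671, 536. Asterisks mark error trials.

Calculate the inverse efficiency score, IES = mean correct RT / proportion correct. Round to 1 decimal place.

733.1 ms

Correct trials (n=11): 612, 613, 644, 762, 566, 814, 607, 765, 802, 671, 536
Mean correct RT = 7392/11 = 672.0000 ms
Proportion correct = 11/12
IES = 672.0000 / (11/12) = 733.091 ms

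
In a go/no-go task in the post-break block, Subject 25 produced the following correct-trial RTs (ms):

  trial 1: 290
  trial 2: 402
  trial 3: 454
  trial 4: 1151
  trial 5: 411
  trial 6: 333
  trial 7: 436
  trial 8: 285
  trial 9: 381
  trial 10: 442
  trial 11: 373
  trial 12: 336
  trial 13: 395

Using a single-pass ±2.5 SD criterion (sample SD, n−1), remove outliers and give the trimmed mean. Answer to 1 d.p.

378.2 ms

n = 13, ΣRT = 5689, M = 437.615
Σ(x−M)² = 586733.08; s = √(586733.08/12) = 221.121
Cutoffs: 437.615 ± 2.5·221.121 → [-115.2, 990.4]
Outside: 1151 → excluded.
Retained (n=12): Σ = 4538, mean = 4538/12 = 378.167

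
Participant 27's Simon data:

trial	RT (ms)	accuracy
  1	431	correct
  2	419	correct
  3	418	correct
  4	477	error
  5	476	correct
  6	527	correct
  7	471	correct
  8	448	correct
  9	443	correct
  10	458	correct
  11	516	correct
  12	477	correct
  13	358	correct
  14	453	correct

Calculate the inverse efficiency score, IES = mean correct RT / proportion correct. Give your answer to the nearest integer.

Correct trials (n=13): 431, 419, 418, 476, 527, 471, 448, 443, 458, 516, 477, 358, 453
Mean correct RT = 5895/13 = 453.4615 ms
Proportion correct = 13/14
IES = 453.4615 / (13/14) = 488.343 ms

488 ms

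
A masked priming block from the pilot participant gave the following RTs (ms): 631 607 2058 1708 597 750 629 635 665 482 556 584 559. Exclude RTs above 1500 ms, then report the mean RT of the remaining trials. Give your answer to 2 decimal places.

Excluded: 1708, 2058
Retained (n=11): Σ = 6695
Mean = 6695/11 = 608.6364

608.64 ms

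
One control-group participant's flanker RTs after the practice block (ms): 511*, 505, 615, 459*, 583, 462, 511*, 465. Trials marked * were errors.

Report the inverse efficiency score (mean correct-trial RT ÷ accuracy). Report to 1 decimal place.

Correct trials (n=5): 505, 615, 583, 462, 465
Mean correct RT = 2630/5 = 526.0000 ms
Proportion correct = 5/8
IES = 526.0000 / (5/8) = 841.600 ms

841.6 ms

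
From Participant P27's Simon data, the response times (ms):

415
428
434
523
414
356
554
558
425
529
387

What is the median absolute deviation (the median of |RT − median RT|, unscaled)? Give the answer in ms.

Sorted: 356, 387, 414, 415, 425, 428, 434, 523, 529, 554, 558 → median = 428
|x − 428|: 13, 0, 6, 95, 14, 72, 126, 130, 3, 101, 41
Sorted deviations: 0, 3, 6, 13, 14, 41, 72, 95, 101, 126, 130 → MAD = 41

41 ms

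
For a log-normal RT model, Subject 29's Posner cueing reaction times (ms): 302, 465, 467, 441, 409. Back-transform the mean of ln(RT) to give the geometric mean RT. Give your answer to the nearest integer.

ln(RT): 5.7104, 6.1420, 6.1463, 6.0890, 6.0137
Mean ln(RT) = 30.1016/5 = 6.02031
Geometric mean = exp(6.02031) = 411.71 ms

412 ms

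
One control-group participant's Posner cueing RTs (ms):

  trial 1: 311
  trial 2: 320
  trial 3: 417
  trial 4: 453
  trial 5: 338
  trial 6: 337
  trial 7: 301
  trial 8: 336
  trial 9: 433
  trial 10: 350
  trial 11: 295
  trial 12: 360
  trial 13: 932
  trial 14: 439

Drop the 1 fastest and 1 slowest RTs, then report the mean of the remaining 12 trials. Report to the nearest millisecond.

Sorted: 295, 301, 311, 320, 336, 337, 338, 350, 360, 417, 433, 439, 453, 932
Drop lowest 1 (295) and highest 1 (932)
Remaining (n=12): Σ = 4395, mean = 4395/12 = 366.250

366 ms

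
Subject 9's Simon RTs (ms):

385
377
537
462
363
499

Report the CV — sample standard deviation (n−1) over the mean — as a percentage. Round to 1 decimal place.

16.6%

n = 6, Σ = 2623, M = 437.1667
Σ(x−M)² = 26248.833; s = √(26248.833/5) = 72.4553
CV = 72.4553 / 437.1667 = 0.16574 = 16.574%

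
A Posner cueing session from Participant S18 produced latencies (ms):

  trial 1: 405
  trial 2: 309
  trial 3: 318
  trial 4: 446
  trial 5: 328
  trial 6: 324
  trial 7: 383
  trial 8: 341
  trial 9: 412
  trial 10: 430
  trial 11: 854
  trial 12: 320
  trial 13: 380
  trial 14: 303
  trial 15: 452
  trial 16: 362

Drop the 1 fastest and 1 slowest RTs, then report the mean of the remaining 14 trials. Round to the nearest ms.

Sorted: 303, 309, 318, 320, 324, 328, 341, 362, 380, 383, 405, 412, 430, 446, 452, 854
Drop lowest 1 (303) and highest 1 (854)
Remaining (n=14): Σ = 5210, mean = 5210/14 = 372.143

372 ms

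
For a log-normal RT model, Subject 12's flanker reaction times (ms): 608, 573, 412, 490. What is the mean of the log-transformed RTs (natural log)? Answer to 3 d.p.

ln(RT): 6.4102, 6.3509, 6.0210, 6.1944
Σ ln(RT) = 24.9765
Mean = 24.9765/4 = 6.24412

6.244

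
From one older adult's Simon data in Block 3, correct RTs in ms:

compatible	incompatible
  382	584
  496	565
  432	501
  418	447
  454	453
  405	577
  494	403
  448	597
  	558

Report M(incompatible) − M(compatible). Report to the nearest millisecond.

M(compatible) = 3529/8 = 441.125
M(incompatible) = 4685/9 = 520.556
Difference = 520.556 − 441.125 = 79.431 ms

79 ms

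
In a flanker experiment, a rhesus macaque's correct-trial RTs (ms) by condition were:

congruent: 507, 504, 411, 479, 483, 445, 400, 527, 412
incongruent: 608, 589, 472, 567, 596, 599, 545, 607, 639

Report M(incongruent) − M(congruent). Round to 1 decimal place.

117.1 ms

M(congruent) = 4168/9 = 463.111
M(incongruent) = 5222/9 = 580.222
Difference = 580.222 − 463.111 = 117.111 ms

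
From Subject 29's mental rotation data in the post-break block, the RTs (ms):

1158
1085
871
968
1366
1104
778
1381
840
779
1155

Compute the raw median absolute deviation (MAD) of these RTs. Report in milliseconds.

Sorted: 778, 779, 840, 871, 968, 1085, 1104, 1155, 1158, 1366, 1381 → median = 1085
|x − 1085|: 73, 0, 214, 117, 281, 19, 307, 296, 245, 306, 70
Sorted deviations: 0, 19, 70, 73, 117, 214, 245, 281, 296, 306, 307 → MAD = 214

214 ms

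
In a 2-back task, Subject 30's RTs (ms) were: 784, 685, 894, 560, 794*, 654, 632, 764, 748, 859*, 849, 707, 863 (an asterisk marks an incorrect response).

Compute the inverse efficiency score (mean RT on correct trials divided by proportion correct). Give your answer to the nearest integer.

875 ms

Correct trials (n=11): 784, 685, 894, 560, 654, 632, 764, 748, 849, 707, 863
Mean correct RT = 8140/11 = 740.0000 ms
Proportion correct = 11/13
IES = 740.0000 / (11/13) = 874.545 ms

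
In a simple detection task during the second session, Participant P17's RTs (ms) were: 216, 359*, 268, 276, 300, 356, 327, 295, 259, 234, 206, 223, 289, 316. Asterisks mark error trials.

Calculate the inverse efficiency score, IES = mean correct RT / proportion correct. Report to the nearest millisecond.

Correct trials (n=13): 216, 268, 276, 300, 356, 327, 295, 259, 234, 206, 223, 289, 316
Mean correct RT = 3565/13 = 274.2308 ms
Proportion correct = 13/14
IES = 274.2308 / (13/14) = 295.325 ms

295 ms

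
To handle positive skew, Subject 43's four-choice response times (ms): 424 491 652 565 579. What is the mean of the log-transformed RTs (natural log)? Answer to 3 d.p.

ln(RT): 6.0497, 6.1964, 6.4800, 6.3368, 6.3613
Σ ln(RT) = 31.4244
Mean = 31.4244/5 = 6.28487

6.285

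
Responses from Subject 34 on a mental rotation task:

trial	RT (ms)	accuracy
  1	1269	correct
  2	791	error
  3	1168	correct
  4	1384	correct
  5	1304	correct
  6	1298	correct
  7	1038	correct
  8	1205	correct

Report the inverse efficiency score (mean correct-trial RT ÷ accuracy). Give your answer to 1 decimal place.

Correct trials (n=7): 1269, 1168, 1384, 1304, 1298, 1038, 1205
Mean correct RT = 8666/7 = 1238.0000 ms
Proportion correct = 7/8
IES = 1238.0000 / (7/8) = 1414.857 ms

1414.9 ms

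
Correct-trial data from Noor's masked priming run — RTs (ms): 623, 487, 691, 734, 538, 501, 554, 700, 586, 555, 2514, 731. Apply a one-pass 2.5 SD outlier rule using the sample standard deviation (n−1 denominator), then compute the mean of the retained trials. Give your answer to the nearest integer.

n = 12, ΣRT = 9214, M = 767.833
Σ(x−M)² = 3410057.67; s = √(3410057.67/11) = 556.781
Cutoffs: 767.833 ± 2.5·556.781 → [-624.1, 2159.8]
Outside: 2514 → excluded.
Retained (n=11): Σ = 6700, mean = 6700/11 = 609.091

609 ms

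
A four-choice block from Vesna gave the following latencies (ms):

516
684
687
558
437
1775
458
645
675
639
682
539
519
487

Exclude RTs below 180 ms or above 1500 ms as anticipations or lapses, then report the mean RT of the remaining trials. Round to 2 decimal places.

Excluded: 1775
Retained (n=13): Σ = 7526
Mean = 7526/13 = 578.9231

578.92 ms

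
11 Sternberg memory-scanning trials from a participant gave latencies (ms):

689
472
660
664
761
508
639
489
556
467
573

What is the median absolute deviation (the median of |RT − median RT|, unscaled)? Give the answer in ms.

87 ms

Sorted: 467, 472, 489, 508, 556, 573, 639, 660, 664, 689, 761 → median = 573
|x − 573|: 116, 101, 87, 91, 188, 65, 66, 84, 17, 106, 0
Sorted deviations: 0, 17, 65, 66, 84, 87, 91, 101, 106, 116, 188 → MAD = 87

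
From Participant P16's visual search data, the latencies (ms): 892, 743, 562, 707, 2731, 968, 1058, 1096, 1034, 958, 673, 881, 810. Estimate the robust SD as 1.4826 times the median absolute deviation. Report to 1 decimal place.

220.9 ms

Sorted: 562, 673, 707, 743, 810, 881, 892, 958, 968, 1034, 1058, 1096, 2731 → median = 892
|x − 892| sorted: 0, 11, 66, 76, 82, 142, 149, 166, 185, 204, 219, 330, 1839 → MAD = 149
Robust SD ≈ 1.4826 × 149 = 220.907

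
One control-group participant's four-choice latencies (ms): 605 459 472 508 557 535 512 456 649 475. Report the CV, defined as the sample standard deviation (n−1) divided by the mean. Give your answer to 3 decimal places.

n = 10, Σ = 5228, M = 522.8000
Σ(x−M)² = 37735.600; s = √(37735.600/9) = 64.7522
CV = 64.7522 / 522.8000 = 0.12386

0.124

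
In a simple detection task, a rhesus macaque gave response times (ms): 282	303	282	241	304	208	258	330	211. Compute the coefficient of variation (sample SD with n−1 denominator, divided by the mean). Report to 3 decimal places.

0.158

n = 9, Σ = 2419, M = 268.7778
Σ(x−M)² = 14429.556; s = √(14429.556/8) = 42.4699
CV = 42.4699 / 268.7778 = 0.15801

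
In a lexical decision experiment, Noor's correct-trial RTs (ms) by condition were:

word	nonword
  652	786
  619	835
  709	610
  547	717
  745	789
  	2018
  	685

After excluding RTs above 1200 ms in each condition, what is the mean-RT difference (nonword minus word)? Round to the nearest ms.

nonword: exclude 2018
M(word) = 3272/5 = 654.400
M(nonword) = 4422/6 = 737.000
Difference = 737.000 − 654.400 = 82.600 ms

83 ms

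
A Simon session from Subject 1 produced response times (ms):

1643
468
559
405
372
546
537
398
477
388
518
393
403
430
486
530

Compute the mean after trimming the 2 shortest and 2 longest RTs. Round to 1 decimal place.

Sorted: 372, 388, 393, 398, 403, 405, 430, 468, 477, 486, 518, 530, 537, 546, 559, 1643
Drop lowest 2 (372, 388) and highest 2 (559, 1643)
Remaining (n=12): Σ = 5591, mean = 5591/12 = 465.917

465.9 ms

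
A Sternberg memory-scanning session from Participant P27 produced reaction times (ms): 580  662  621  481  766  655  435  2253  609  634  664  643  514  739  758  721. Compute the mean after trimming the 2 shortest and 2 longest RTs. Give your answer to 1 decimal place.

Sorted: 435, 481, 514, 580, 609, 621, 634, 643, 655, 662, 664, 721, 739, 758, 766, 2253
Drop lowest 2 (435, 481) and highest 2 (766, 2253)
Remaining (n=12): Σ = 7800, mean = 7800/12 = 650.000

650.0 ms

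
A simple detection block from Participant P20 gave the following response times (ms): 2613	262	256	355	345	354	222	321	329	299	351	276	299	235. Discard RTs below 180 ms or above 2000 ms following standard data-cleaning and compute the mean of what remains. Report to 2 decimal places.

300.31 ms

Excluded: 2613
Retained (n=13): Σ = 3904
Mean = 3904/13 = 300.3077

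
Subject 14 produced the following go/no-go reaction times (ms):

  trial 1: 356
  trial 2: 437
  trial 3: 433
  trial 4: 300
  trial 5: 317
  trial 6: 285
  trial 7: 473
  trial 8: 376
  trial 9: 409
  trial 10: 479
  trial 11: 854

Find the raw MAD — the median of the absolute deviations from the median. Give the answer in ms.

64 ms

Sorted: 285, 300, 317, 356, 376, 409, 433, 437, 473, 479, 854 → median = 409
|x − 409|: 53, 28, 24, 109, 92, 124, 64, 33, 0, 70, 445
Sorted deviations: 0, 24, 28, 33, 53, 64, 70, 92, 109, 124, 445 → MAD = 64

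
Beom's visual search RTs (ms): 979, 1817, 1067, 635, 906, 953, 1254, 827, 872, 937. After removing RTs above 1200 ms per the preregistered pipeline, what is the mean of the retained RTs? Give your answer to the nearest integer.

897 ms

Excluded: 1254, 1817
Retained (n=8): Σ = 7176
Mean = 7176/8 = 897.0000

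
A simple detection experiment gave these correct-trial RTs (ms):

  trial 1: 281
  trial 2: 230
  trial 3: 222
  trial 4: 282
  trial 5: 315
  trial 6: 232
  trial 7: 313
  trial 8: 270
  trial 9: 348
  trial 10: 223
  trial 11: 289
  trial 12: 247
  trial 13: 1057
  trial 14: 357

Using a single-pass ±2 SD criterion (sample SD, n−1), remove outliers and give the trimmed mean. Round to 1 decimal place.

277.6 ms

n = 14, ΣRT = 4666, M = 333.286
Σ(x−M)² = 589536.86; s = √(589536.86/13) = 212.953
Cutoffs: 333.286 ± 2·212.953 → [-92.6, 759.2]
Outside: 1057 → excluded.
Retained (n=13): Σ = 3609, mean = 3609/13 = 277.615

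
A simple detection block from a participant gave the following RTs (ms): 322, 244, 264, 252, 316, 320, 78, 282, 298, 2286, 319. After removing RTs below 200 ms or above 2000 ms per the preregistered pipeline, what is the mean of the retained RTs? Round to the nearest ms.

Excluded: 78, 2286
Retained (n=9): Σ = 2617
Mean = 2617/9 = 290.7778

291 ms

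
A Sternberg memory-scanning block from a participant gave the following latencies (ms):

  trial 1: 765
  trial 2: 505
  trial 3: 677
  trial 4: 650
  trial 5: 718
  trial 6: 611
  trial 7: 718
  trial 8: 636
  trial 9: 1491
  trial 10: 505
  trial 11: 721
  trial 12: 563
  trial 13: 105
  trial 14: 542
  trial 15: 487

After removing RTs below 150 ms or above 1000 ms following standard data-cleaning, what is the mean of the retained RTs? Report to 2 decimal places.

Excluded: 105, 1491
Retained (n=13): Σ = 8098
Mean = 8098/13 = 622.9231

622.92 ms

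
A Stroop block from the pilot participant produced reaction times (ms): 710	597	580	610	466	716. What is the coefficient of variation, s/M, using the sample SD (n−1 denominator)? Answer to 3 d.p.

n = 6, Σ = 3679, M = 613.1667
Σ(x−M)² = 42980.833; s = √(42980.833/5) = 92.7155
CV = 92.7155 / 613.1667 = 0.15121

0.151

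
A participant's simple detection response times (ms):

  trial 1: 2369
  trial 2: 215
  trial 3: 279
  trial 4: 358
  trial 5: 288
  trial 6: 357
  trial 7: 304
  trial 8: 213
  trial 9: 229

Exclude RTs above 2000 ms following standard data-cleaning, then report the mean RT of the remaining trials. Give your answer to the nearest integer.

280 ms

Excluded: 2369
Retained (n=8): Σ = 2243
Mean = 2243/8 = 280.3750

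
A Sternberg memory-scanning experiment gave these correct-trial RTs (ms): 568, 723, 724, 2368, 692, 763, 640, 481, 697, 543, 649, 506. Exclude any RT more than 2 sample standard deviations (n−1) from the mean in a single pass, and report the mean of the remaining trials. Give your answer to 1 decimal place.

635.1 ms

n = 12, ΣRT = 9354, M = 779.500
Σ(x−M)² = 2845399.00; s = √(2845399.00/11) = 508.599
Cutoffs: 779.500 ± 2·508.599 → [-237.7, 1796.7]
Outside: 2368 → excluded.
Retained (n=11): Σ = 6986, mean = 6986/11 = 635.091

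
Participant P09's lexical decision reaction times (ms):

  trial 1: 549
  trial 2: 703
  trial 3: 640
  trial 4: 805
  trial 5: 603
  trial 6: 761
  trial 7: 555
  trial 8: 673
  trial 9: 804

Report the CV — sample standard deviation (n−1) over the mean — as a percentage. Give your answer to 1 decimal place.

n = 9, Σ = 6093, M = 677.0000
Σ(x−M)² = 78374.000; s = √(78374.000/8) = 98.9785
CV = 98.9785 / 677.0000 = 0.14620 = 14.620%

14.6%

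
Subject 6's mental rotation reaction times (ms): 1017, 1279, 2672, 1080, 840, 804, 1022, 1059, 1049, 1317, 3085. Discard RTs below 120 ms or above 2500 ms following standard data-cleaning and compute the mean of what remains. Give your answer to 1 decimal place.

Excluded: 2672, 3085
Retained (n=9): Σ = 9467
Mean = 9467/9 = 1051.8889

1051.9 ms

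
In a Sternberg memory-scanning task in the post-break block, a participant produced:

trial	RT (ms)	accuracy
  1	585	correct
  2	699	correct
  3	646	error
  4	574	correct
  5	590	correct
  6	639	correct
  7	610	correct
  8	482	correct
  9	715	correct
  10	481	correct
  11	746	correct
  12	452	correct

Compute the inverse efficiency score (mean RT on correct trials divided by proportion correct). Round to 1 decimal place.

651.9 ms

Correct trials (n=11): 585, 699, 574, 590, 639, 610, 482, 715, 481, 746, 452
Mean correct RT = 6573/11 = 597.5455 ms
Proportion correct = 11/12
IES = 597.5455 / (11/12) = 651.868 ms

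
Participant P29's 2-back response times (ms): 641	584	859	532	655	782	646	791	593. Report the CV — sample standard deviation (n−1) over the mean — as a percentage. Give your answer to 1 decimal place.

16.3%

n = 9, Σ = 6083, M = 675.8889
Σ(x−M)² = 96604.889; s = √(96604.889/8) = 109.8891
CV = 109.8891 / 675.8889 = 0.16258 = 16.258%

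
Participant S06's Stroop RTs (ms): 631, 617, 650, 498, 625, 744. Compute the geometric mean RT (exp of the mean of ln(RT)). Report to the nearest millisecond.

ln(RT): 6.4473, 6.4249, 6.4770, 6.2106, 6.4378, 6.6120
Mean ln(RT) = 38.6095/6 = 6.43492
Geometric mean = exp(6.43492) = 623.23 ms

623 ms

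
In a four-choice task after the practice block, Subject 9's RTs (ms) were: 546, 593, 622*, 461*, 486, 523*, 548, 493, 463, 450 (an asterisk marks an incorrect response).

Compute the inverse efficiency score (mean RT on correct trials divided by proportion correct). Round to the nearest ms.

730 ms

Correct trials (n=7): 546, 593, 486, 548, 493, 463, 450
Mean correct RT = 3579/7 = 511.2857 ms
Proportion correct = 7/10
IES = 511.2857 / (7/10) = 730.408 ms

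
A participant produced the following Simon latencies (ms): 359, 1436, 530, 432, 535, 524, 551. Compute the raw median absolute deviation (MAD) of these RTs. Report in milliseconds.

21 ms

Sorted: 359, 432, 524, 530, 535, 551, 1436 → median = 530
|x − 530|: 171, 906, 0, 98, 5, 6, 21
Sorted deviations: 0, 5, 6, 21, 98, 171, 906 → MAD = 21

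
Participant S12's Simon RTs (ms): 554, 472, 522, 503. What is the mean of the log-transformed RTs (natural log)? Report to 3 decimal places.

ln(RT): 6.3172, 6.1570, 6.2577, 6.2206
Σ ln(RT) = 24.9524
Mean = 24.9524/4 = 6.23810

6.238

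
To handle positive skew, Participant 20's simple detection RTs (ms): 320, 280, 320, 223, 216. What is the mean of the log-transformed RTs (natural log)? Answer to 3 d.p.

5.591

ln(RT): 5.7683, 5.6348, 5.7683, 5.4072, 5.3753
Σ ln(RT) = 27.9539
Mean = 27.9539/5 = 5.59078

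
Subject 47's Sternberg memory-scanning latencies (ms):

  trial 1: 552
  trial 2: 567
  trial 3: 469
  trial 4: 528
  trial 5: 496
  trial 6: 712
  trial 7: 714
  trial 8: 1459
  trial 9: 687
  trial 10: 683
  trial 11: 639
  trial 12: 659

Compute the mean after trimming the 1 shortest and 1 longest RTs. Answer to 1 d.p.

Sorted: 469, 496, 528, 552, 567, 639, 659, 683, 687, 712, 714, 1459
Drop lowest 1 (469) and highest 1 (1459)
Remaining (n=10): Σ = 6237, mean = 6237/10 = 623.700

623.7 ms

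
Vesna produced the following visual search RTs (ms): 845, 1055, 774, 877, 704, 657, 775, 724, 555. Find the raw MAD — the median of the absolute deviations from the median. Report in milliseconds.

71 ms

Sorted: 555, 657, 704, 724, 774, 775, 845, 877, 1055 → median = 774
|x − 774|: 71, 281, 0, 103, 70, 117, 1, 50, 219
Sorted deviations: 0, 1, 50, 70, 71, 103, 117, 219, 281 → MAD = 71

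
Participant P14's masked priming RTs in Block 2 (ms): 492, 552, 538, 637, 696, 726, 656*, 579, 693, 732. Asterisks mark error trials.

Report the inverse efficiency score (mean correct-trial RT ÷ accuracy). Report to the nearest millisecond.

697 ms

Correct trials (n=9): 492, 552, 538, 637, 696, 726, 579, 693, 732
Mean correct RT = 5645/9 = 627.2222 ms
Proportion correct = 9/10
IES = 627.2222 / (9/10) = 696.914 ms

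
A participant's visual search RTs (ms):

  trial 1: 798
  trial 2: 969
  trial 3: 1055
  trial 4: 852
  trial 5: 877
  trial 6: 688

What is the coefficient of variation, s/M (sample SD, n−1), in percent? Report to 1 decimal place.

14.7%

n = 6, Σ = 5239, M = 873.1667
Σ(x−M)² = 82646.833; s = √(82646.833/5) = 128.5666
CV = 128.5666 / 873.1667 = 0.14724 = 14.724%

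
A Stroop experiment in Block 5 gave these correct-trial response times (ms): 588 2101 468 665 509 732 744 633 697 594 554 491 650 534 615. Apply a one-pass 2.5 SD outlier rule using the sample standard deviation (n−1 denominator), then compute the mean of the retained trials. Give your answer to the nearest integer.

n = 15, ΣRT = 10575, M = 705.000
Σ(x−M)² = 2187472.00; s = √(2187472.00/14) = 395.282
Cutoffs: 705.000 ± 2.5·395.282 → [-283.2, 1693.2]
Outside: 2101 → excluded.
Retained (n=14): Σ = 8474, mean = 8474/14 = 605.286

605 ms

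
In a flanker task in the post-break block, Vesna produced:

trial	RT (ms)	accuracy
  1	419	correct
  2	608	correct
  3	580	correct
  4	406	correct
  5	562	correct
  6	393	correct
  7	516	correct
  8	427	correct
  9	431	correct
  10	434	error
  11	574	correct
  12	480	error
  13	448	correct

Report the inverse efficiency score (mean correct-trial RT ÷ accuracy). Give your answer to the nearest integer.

576 ms

Correct trials (n=11): 419, 608, 580, 406, 562, 393, 516, 427, 431, 574, 448
Mean correct RT = 5364/11 = 487.6364 ms
Proportion correct = 11/13
IES = 487.6364 / (11/13) = 576.298 ms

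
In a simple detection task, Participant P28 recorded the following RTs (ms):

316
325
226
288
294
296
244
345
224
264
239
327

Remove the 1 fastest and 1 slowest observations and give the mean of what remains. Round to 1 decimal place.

281.9 ms

Sorted: 224, 226, 239, 244, 264, 288, 294, 296, 316, 325, 327, 345
Drop lowest 1 (224) and highest 1 (345)
Remaining (n=10): Σ = 2819, mean = 2819/10 = 281.900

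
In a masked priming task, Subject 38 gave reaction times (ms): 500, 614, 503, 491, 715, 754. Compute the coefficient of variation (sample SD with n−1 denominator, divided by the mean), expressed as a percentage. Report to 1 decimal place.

n = 6, Σ = 3577, M = 596.1667
Σ(x−M)² = 68338.833; s = √(68338.833/5) = 116.9092
CV = 116.9092 / 596.1667 = 0.19610 = 19.610%

19.6%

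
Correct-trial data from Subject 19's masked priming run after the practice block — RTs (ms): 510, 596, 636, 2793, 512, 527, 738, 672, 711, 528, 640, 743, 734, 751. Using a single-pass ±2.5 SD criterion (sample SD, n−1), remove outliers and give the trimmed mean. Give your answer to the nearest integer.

638 ms

n = 14, ΣRT = 11091, M = 792.214
Σ(x−M)² = 4419024.36; s = √(4419024.36/13) = 583.031
Cutoffs: 792.214 ± 2.5·583.031 → [-665.4, 2249.8]
Outside: 2793 → excluded.
Retained (n=13): Σ = 8298, mean = 8298/13 = 638.308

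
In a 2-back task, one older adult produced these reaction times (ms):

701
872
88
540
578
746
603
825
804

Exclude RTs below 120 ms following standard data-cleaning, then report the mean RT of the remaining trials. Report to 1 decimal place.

Excluded: 88
Retained (n=8): Σ = 5669
Mean = 5669/8 = 708.6250

708.6 ms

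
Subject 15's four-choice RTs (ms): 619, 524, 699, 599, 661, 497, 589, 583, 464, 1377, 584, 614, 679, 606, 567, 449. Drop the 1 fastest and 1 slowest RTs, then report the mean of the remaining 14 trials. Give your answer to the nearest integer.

592 ms

Sorted: 449, 464, 497, 524, 567, 583, 584, 589, 599, 606, 614, 619, 661, 679, 699, 1377
Drop lowest 1 (449) and highest 1 (1377)
Remaining (n=14): Σ = 8285, mean = 8285/14 = 591.786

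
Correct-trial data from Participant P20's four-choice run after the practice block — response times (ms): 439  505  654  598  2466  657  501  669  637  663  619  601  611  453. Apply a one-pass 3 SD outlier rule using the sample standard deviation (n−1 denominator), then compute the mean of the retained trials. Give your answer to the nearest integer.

585 ms

n = 14, ΣRT = 10073, M = 719.500
Σ(x−M)² = 3365139.50; s = √(3365139.50/13) = 508.780
Cutoffs: 719.500 ± 3·508.780 → [-806.8, 2245.8]
Outside: 2466 → excluded.
Retained (n=13): Σ = 7607, mean = 7607/13 = 585.154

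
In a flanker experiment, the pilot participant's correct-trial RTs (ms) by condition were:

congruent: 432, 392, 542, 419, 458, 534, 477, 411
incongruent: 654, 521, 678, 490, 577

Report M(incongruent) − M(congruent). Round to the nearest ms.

M(congruent) = 3665/8 = 458.125
M(incongruent) = 2920/5 = 584.000
Difference = 584.000 − 458.125 = 125.875 ms

126 ms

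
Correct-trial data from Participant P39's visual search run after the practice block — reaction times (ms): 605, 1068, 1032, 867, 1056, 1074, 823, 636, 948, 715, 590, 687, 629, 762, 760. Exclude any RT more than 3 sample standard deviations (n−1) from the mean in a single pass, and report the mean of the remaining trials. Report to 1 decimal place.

816.8 ms

n = 15, ΣRT = 12252, M = 816.800
Σ(x−M)² = 450248.40; s = √(450248.40/14) = 179.334
Cutoffs: 816.800 ± 3·179.334 → [278.8, 1354.8]
No RTs fall outside the cutoffs; all 15 retained. Mean = 12252/15 = 816.800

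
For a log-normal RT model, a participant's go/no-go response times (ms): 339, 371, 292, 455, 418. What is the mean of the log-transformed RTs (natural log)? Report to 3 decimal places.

ln(RT): 5.8260, 5.9162, 5.6768, 6.1203, 6.0355
Σ ln(RT) = 29.5747
Mean = 29.5747/5 = 5.91495

5.915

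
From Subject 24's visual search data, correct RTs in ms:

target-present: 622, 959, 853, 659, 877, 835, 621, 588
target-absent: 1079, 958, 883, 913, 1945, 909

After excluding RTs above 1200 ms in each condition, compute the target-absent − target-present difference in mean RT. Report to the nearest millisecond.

target-absent: exclude 1945
M(target-present) = 6014/8 = 751.750
M(target-absent) = 4742/5 = 948.400
Difference = 948.400 − 751.750 = 196.650 ms

197 ms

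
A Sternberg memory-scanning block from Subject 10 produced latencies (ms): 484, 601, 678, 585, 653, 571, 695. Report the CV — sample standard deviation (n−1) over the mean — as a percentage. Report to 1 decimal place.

11.9%

n = 7, Σ = 4267, M = 609.5714
Σ(x−M)² = 31799.714; s = √(31799.714/6) = 72.8008
CV = 72.8008 / 609.5714 = 0.11943 = 11.943%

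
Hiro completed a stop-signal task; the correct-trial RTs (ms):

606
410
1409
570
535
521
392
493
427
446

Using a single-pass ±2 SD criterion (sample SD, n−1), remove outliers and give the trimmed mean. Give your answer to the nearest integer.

n = 10, ΣRT = 5809, M = 580.900
Σ(x−M)² = 806692.90; s = √(806692.90/9) = 299.387
Cutoffs: 580.900 ± 2·299.387 → [-17.9, 1179.7]
Outside: 1409 → excluded.
Retained (n=9): Σ = 4400, mean = 4400/9 = 488.889

489 ms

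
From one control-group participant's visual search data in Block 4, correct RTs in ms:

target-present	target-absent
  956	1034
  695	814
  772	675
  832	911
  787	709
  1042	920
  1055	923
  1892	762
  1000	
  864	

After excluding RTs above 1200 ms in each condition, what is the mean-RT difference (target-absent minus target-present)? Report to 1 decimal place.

target-present: exclude 1892
M(target-present) = 8003/9 = 889.222
M(target-absent) = 6748/8 = 843.500
Difference = 843.500 − 889.222 = -45.722 ms

-45.7 ms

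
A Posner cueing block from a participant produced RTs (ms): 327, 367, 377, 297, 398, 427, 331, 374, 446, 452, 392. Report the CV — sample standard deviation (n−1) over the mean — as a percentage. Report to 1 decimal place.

13.0%

n = 11, Σ = 4188, M = 380.7273
Σ(x−M)² = 24524.182; s = √(24524.182/10) = 49.5219
CV = 49.5219 / 380.7273 = 0.13007 = 13.007%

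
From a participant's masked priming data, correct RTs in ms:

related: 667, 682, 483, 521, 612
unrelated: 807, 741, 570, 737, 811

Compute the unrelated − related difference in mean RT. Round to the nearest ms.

M(related) = 2965/5 = 593.000
M(unrelated) = 3666/5 = 733.200
Difference = 733.200 − 593.000 = 140.200 ms

140 ms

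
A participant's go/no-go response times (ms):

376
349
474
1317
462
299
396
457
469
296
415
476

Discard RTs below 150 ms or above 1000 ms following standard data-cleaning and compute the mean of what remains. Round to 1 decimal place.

Excluded: 1317
Retained (n=11): Σ = 4469
Mean = 4469/11 = 406.2727

406.3 ms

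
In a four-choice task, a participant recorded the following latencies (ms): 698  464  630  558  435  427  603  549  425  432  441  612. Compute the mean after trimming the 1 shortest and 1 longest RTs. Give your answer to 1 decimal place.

Sorted: 425, 427, 432, 435, 441, 464, 549, 558, 603, 612, 630, 698
Drop lowest 1 (425) and highest 1 (698)
Remaining (n=10): Σ = 5151, mean = 5151/10 = 515.100

515.1 ms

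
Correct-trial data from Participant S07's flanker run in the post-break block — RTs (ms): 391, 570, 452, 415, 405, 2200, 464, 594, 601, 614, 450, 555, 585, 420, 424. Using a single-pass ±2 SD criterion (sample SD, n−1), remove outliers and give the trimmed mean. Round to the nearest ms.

n = 15, ΣRT = 9140, M = 609.333
Σ(x−M)² = 2804283.33; s = √(2804283.33/14) = 447.556
Cutoffs: 609.333 ± 2·447.556 → [-285.8, 1504.4]
Outside: 2200 → excluded.
Retained (n=14): Σ = 6940, mean = 6940/14 = 495.714

496 ms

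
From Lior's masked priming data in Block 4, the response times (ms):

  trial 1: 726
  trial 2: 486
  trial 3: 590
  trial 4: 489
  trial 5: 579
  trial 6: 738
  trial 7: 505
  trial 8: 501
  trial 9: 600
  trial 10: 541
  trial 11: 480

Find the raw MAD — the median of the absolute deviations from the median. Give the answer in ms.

52 ms

Sorted: 480, 486, 489, 501, 505, 541, 579, 590, 600, 726, 738 → median = 541
|x − 541|: 185, 55, 49, 52, 38, 197, 36, 40, 59, 0, 61
Sorted deviations: 0, 36, 38, 40, 49, 52, 55, 59, 61, 185, 197 → MAD = 52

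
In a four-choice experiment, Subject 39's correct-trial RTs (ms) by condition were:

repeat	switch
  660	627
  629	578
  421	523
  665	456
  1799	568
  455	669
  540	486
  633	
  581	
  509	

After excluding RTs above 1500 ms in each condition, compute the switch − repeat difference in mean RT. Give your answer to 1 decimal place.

-7.7 ms

repeat: exclude 1799
M(repeat) = 5093/9 = 565.889
M(switch) = 3907/7 = 558.143
Difference = 558.143 − 565.889 = -7.746 ms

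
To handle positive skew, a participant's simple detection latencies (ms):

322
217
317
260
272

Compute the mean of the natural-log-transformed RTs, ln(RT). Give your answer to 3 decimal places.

5.616

ln(RT): 5.7746, 5.3799, 5.7589, 5.5607, 5.6058
Σ ln(RT) = 28.0798
Mean = 28.0798/5 = 5.61597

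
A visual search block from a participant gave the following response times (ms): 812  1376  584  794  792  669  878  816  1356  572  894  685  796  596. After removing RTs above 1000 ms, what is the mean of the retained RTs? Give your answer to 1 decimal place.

Excluded: 1356, 1376
Retained (n=12): Σ = 8888
Mean = 8888/12 = 740.6667

740.7 ms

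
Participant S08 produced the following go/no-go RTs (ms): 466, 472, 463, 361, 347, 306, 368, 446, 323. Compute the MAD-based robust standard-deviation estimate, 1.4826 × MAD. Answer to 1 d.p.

Sorted: 306, 323, 347, 361, 368, 446, 463, 466, 472 → median = 368
|x − 368| sorted: 0, 7, 21, 45, 62, 78, 95, 98, 104 → MAD = 62
Robust SD ≈ 1.4826 × 62 = 91.921

91.9 ms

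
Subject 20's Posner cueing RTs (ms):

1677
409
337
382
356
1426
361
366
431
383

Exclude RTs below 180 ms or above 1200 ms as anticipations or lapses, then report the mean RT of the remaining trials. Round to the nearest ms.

378 ms

Excluded: 1426, 1677
Retained (n=8): Σ = 3025
Mean = 3025/8 = 378.1250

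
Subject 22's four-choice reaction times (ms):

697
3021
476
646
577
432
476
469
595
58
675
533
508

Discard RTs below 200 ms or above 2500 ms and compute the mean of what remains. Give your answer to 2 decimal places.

553.09 ms

Excluded: 58, 3021
Retained (n=11): Σ = 6084
Mean = 6084/11 = 553.0909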